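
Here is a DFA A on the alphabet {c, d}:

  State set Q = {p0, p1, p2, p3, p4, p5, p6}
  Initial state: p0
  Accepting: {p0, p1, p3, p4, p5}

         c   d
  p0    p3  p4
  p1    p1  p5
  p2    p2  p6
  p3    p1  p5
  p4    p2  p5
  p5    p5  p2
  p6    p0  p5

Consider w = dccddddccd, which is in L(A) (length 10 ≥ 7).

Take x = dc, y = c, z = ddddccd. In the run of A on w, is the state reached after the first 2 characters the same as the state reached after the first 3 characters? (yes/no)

yes

State sequence: p0 -d-> p4 -c-> p2 -c-> p2

After x (step 2): p2. After xy (step 3): p2.
They match, so y = c drives A around a cycle from p2 back to itself; pumping y any number of times keeps A in p2 before reading z, and xyⁱz ∈ L(A) for every i ≥ 0.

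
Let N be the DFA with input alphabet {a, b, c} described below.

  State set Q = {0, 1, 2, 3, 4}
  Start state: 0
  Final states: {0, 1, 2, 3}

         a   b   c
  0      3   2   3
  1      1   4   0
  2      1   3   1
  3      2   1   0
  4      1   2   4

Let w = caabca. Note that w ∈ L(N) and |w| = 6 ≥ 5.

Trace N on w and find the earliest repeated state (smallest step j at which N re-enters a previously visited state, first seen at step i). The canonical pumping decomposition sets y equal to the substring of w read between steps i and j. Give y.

c

Run of N on w = c a a b c a:
  step 0: 0  (start)
  step 1: 3  (read c: 0→3)
  step 2: 2  (read a: 3→2)
  step 3: 1  (read a: 2→1)
  step 4: 4  (read b: 1→4)
  step 5: 4  (read c: 4→4)   ← first repeat (4 seen earlier)
  step 6: 1  (read a: 4→1)

So i = 4, j = 5, giving x = w[0:4] = caab, y = w[4:5] = c, z = w[5:6] = a.
Check: |xy| = 5 ≤ 5 and |y| = 1 ≥ 1. Reading y takes N from 4 back to 4, so every xyⁱz is accepted.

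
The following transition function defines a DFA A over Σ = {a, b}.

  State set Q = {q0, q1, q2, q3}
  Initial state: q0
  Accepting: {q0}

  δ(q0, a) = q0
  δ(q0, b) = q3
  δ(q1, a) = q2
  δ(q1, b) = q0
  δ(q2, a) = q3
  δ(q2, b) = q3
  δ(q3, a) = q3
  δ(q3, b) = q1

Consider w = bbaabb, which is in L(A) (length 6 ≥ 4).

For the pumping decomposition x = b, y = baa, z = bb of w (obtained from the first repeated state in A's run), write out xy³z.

bbaabaabaabb

xy^3z = b·baa·baa·baa·bb = bbaabaabaabb.
Reading y = baa takes A from q3 back to q3, so after x·y·y·y the machine is still in q3, and z then leads to the accepting state q0. Hence bbaabaabaabb ∈ L(A).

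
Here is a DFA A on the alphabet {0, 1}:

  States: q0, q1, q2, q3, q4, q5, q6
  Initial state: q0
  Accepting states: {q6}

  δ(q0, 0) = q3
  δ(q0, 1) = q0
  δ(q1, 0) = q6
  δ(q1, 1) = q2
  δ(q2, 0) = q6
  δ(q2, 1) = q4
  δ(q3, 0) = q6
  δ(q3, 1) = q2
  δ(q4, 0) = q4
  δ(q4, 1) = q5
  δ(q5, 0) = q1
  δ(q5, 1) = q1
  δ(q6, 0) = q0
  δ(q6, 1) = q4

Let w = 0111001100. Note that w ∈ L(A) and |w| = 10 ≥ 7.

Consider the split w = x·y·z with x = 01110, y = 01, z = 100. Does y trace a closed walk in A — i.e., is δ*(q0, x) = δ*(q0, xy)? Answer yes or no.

State sequence: q0 -0-> q3 -1-> q2 -1-> q4 -1-> q5 -0-> q1 -0-> q6 -1-> q4

After x (step 5): q1. After xy (step 7): q4.
They differ (q1 ≠ q4), so y is not a cycle from the state after x; this split is not the one the pumping-lemma construction produces, and pumping y need not keep the string in L(A).

no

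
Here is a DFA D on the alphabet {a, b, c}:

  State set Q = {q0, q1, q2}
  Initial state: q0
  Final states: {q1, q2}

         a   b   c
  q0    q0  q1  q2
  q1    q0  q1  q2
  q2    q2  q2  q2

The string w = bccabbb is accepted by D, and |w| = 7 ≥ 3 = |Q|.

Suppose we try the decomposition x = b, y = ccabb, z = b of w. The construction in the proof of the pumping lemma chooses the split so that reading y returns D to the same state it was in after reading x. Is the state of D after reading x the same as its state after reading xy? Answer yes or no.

no

State sequence: q0 -b-> q1 -c-> q2 -c-> q2 -a-> q2 -b-> q2 -b-> q2

After x (step 1): q1. After xy (step 6): q2.
They differ (q1 ≠ q2), so y is not a cycle from the state after x; this split is not the one the pumping-lemma construction produces, and pumping y need not keep the string in L(D).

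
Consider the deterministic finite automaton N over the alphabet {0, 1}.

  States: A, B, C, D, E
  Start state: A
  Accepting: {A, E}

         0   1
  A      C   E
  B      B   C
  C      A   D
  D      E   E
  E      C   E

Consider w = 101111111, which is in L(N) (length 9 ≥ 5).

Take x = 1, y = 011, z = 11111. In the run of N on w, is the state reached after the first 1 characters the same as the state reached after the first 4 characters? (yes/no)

Run of N on the first 4 characters of w = 1 0 1 1:
  step 0: A  (start)
  step 1: E  (read 1: A→E)
  step 2: C  (read 0: E→C)
  step 3: D  (read 1: C→D)
  step 4: E  (read 1: D→E)

After x (step 1): E. After xy (step 4): E.
They match, so y = 011 drives N around a cycle from E back to itself; pumping y any number of times keeps N in E before reading z, and xyⁱz ∈ L(N) for every i ≥ 0.

yes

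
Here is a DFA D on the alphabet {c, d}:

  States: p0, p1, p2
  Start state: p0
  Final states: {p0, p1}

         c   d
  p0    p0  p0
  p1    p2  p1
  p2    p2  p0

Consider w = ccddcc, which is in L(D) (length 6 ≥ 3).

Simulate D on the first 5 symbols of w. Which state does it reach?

State sequence: p0 -c-> p0 -c-> p0 -d-> p0 -d-> p0 -c-> p0

After reading 5 characters, D is in state p0.

p0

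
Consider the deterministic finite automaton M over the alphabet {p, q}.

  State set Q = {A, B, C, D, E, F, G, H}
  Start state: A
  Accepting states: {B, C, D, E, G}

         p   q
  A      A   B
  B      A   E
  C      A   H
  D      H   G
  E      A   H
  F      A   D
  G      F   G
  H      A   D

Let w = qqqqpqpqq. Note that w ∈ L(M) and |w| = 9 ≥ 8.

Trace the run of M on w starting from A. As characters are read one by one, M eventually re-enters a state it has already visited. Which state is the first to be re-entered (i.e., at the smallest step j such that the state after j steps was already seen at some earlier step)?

State sequence: A -q-> B -q-> E -q-> H -q-> D -p-> H -q-> D -p-> H -q-> D -q-> G
First repeat at step 5: H was already visited.

The earliest repeat is at step j = 5: M is in H, which it already visited at step i = 3.
With |Q| = 8, pigeonhole forces a state repeat no later than step 8; the substring read between the first and second visits to that state can be pumped.

H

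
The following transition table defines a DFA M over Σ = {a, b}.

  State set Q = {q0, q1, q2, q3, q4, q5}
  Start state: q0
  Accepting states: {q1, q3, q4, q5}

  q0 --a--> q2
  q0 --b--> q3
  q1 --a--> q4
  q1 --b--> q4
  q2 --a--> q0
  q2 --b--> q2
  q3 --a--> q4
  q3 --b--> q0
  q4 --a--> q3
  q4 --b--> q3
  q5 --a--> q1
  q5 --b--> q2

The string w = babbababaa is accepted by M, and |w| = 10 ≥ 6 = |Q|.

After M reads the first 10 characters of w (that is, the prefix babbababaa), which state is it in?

q3

Run of M on the first 10 characters of w = b a b b a b a b a a:
  step 0: q0  (start)
  step 1: q3  (read b: q0→q3)
  step 2: q4  (read a: q3→q4)
  step 3: q3  (read b: q4→q3)
  step 4: q0  (read b: q3→q0)
  step 5: q2  (read a: q0→q2)
  step 6: q2  (read b: q2→q2)
  step 7: q0  (read a: q2→q0)
  step 8: q3  (read b: q0→q3)
  step 9: q4  (read a: q3→q4)
  step 10: q3  (read a: q4→q3)

After reading 10 characters, M is in state q3.
(This kind of state-tracing is the core of the pumping-lemma construction: with 6 states, pigeonhole forces a repeat within the first 6 steps.)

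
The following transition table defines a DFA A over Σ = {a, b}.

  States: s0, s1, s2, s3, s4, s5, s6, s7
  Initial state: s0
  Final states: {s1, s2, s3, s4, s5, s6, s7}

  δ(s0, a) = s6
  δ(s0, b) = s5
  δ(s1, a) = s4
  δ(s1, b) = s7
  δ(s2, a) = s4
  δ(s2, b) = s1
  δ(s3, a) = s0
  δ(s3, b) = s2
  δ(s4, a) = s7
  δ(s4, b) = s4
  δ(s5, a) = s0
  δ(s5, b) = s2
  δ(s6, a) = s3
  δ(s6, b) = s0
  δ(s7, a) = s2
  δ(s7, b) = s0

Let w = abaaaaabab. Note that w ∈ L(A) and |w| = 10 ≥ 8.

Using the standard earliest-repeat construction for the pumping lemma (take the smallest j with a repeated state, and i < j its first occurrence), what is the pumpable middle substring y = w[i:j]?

State sequence: s0 -a-> s6 -b-> s0 -a-> s6 -a-> s3 -a-> s0 -a-> s6 -a-> s3 -b-> s2 -a-> s4 -b-> s4
First repeat at step 2: s0 was already visited.

So i = 0, j = 2, giving x = w[0:0] = ε, y = w[0:2] = ab, z = w[2:10] = aaaaabab.
Check: |xy| = 2 ≤ 8 and |y| = 2 ≥ 1. Reading y takes A from s0 back to s0, so every xyⁱz is accepted.
The DFA has 8 states, so the proof of the pumping lemma guarantees a repeated state among the first 8+1 visited; the segment between the two visits is the pumpable y.

ab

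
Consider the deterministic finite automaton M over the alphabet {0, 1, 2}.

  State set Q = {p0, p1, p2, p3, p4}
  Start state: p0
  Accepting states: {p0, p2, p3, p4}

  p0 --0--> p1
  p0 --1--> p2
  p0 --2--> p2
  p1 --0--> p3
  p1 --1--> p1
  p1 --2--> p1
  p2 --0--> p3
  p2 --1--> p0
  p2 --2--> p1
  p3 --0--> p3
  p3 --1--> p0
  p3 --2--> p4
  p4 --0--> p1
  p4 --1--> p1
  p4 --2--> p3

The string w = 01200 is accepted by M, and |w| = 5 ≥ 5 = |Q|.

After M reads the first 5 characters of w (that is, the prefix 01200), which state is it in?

Run of M on the first 5 characters of w = 0 1 2 0 0:
  step 0: p0  (start)
  step 1: p1  (read 0: p0→p1)
  step 2: p1  (read 1: p1→p1)
  step 3: p1  (read 2: p1→p1)
  step 4: p3  (read 0: p1→p3)
  step 5: p3  (read 0: p3→p3)

After reading 5 characters, M is in state p3.

p3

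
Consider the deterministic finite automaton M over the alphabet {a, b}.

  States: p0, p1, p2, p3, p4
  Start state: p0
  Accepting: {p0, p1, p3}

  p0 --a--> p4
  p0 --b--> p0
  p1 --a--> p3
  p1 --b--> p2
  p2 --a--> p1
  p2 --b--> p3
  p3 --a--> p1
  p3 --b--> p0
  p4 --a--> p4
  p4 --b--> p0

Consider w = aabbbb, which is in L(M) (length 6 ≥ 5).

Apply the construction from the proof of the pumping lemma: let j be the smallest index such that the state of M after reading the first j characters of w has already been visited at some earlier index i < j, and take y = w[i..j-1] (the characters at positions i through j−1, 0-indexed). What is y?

State sequence: p0 -a-> p4 -a-> p4 -b-> p0 -b-> p0 -b-> p0 -b-> p0
First repeat at step 2: p4 was already visited.

So i = 1, j = 2, giving x = w[0:1] = a, y = w[1:2] = a, z = w[2:6] = bbbb.
Check: |xy| = 2 ≤ 5 and |y| = 1 ≥ 1. Reading y takes M from p4 back to p4, so every xyⁱz is accepted.
Since M has 5 states, any run of length ≥ 5 visits 5+1 states, so by pigeonhole some state repeats within the first 5 steps — that repeat gives the pumpable loop.

a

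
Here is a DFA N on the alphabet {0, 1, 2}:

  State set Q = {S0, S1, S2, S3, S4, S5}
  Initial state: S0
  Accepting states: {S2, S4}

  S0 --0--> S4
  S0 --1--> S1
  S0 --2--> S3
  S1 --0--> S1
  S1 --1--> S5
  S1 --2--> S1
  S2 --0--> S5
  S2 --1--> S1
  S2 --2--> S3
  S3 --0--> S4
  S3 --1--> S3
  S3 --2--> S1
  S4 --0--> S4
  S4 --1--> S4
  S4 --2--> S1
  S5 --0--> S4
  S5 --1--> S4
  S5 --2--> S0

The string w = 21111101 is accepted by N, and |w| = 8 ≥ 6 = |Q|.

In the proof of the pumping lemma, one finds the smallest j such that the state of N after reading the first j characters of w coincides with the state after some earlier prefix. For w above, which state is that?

S3

State sequence: S0 -2-> S3 -1-> S3 -1-> S3 -1-> S3 -1-> S3 -1-> S3 -0-> S4 -1-> S4
First repeat at step 2: S3 was already visited.

The earliest repeat is at step j = 2: N is in S3, which it already visited at step i = 1.
Pumping length from the standard proof: p = 6 (the number of states). The repeated state found above gives |xy| = j ≤ 6 and |y| = j − i ≥ 1.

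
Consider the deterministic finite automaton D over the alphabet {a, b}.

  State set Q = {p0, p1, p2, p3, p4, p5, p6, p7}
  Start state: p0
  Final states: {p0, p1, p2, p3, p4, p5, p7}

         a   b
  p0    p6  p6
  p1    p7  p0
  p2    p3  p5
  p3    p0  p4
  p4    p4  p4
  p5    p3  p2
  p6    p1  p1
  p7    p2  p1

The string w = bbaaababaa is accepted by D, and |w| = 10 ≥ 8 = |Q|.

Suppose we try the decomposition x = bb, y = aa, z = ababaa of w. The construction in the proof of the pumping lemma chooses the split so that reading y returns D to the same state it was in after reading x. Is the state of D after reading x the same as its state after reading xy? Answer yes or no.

State sequence: p0 -b-> p6 -b-> p1 -a-> p7 -a-> p2

After x (step 2): p1. After xy (step 4): p2.
They differ (p1 ≠ p2), so y is not a cycle from the state after x; this split is not the one the pumping-lemma construction produces, and pumping y need not keep the string in L(D).

no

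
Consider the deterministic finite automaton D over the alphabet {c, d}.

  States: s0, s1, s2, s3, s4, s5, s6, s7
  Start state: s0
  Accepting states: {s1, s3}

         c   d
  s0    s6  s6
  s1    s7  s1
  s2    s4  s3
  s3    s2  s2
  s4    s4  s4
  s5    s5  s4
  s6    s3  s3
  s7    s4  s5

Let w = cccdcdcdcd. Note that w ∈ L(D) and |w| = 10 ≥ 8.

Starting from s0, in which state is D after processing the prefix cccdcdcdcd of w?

Run of D on the first 10 characters of w = c c c d c d c d c d:
  step 0: s0  (start)
  step 1: s6  (read c: s0→s6)
  step 2: s3  (read c: s6→s3)
  step 3: s2  (read c: s3→s2)
  step 4: s3  (read d: s2→s3)
  step 5: s2  (read c: s3→s2)
  step 6: s3  (read d: s2→s3)
  step 7: s2  (read c: s3→s2)
  step 8: s3  (read d: s2→s3)
  step 9: s2  (read c: s3→s2)
  step 10: s3  (read d: s2→s3)

After reading 10 characters, D is in state s3.

s3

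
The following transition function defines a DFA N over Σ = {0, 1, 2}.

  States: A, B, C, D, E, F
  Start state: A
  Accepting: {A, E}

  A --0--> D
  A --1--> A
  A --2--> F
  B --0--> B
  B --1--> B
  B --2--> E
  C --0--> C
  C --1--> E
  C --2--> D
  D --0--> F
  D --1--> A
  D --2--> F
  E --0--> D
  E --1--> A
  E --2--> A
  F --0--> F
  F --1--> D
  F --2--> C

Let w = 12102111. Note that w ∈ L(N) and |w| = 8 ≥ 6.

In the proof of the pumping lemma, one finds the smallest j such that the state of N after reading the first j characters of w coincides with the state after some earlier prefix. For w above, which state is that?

State sequence: A -1-> A -2-> F -1-> D -0-> F -2-> C -1-> E -1-> A -1-> A
First repeat at step 1: A was already visited.

The earliest repeat is at step j = 1: N is in A, which it already visited at step i = 0.
Pumping length from the standard proof: p = 6 (the number of states). The repeated state found above gives |xy| = j ≤ 6 and |y| = j − i ≥ 1.

A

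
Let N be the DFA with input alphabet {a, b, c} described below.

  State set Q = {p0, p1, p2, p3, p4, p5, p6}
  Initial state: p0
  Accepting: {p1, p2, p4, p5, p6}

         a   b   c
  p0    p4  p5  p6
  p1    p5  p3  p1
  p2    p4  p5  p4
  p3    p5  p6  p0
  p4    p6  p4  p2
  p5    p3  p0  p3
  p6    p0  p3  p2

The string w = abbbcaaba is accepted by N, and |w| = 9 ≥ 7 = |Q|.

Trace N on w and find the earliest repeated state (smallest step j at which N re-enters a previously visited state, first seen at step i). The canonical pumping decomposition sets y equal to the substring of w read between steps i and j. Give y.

b

State sequence: p0 -a-> p4 -b-> p4 -b-> p4 -b-> p4 -c-> p2 -a-> p4 -a-> p6 -b-> p3 -a-> p5
First repeat at step 2: p4 was already visited.

So i = 1, j = 2, giving x = w[0:1] = a, y = w[1:2] = b, z = w[2:9] = bbcaaba.
Check: |xy| = 2 ≤ 7 and |y| = 1 ≥ 1. Reading y takes N from p4 back to p4, so every xyⁱz is accepted.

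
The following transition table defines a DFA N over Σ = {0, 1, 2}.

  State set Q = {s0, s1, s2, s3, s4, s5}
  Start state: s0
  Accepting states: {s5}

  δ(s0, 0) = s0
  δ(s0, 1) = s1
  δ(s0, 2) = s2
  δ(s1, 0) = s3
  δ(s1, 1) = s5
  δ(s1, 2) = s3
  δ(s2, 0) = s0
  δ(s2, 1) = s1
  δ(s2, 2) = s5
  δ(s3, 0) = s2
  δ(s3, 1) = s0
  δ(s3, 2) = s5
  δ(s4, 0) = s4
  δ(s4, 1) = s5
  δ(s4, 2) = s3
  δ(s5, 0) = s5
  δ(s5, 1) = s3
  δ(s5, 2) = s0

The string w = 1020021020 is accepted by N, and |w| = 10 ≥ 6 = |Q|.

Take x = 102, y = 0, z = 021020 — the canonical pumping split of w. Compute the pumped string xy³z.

xy^3z = 102·0·0·0·021020 = 102000021020.
Reading y = 0 takes N from s5 back to s5, so after x·y·y·y the machine is still in s5, and z then leads to the accepting state s5. Hence 102000021020 ∈ L(N).

102000021020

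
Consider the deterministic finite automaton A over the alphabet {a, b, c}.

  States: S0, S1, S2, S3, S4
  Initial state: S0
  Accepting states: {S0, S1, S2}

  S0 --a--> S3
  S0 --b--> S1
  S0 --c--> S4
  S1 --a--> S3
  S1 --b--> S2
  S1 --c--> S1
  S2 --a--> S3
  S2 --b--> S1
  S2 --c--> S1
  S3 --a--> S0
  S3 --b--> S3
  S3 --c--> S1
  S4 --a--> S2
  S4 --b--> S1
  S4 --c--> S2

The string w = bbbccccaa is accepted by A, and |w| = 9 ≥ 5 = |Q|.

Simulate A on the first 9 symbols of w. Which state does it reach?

State sequence: S0 -b-> S1 -b-> S2 -b-> S1 -c-> S1 -c-> S1 -c-> S1 -c-> S1 -a-> S3 -a-> S0

After reading 9 characters, A is in state S0.

S0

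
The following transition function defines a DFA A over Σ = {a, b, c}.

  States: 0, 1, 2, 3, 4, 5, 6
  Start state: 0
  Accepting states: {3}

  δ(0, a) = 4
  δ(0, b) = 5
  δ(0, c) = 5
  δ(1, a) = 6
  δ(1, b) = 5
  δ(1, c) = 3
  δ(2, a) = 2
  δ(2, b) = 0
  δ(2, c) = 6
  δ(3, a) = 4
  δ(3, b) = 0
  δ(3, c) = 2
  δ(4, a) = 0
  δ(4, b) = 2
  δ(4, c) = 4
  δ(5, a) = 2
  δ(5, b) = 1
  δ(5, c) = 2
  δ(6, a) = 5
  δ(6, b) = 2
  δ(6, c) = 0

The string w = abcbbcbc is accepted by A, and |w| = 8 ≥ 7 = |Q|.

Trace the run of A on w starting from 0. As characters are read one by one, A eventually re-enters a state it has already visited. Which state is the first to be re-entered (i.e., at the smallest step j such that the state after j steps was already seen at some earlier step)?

State sequence: 0 -a-> 4 -b-> 2 -c-> 6 -b-> 2 -b-> 0 -c-> 5 -b-> 1 -c-> 3
First repeat at step 4: 2 was already visited.

The earliest repeat is at step j = 4: A is in 2, which it already visited at step i = 2.

2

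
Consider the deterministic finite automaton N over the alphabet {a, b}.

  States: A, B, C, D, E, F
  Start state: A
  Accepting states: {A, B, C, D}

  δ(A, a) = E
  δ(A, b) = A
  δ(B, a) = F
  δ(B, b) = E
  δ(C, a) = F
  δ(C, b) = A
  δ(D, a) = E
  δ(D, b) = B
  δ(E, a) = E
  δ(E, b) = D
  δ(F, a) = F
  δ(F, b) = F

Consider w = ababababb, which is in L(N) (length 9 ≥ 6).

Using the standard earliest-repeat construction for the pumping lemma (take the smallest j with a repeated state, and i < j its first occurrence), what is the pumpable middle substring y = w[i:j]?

ba

State sequence: A -a-> E -b-> D -a-> E -b-> D -a-> E -b-> D -a-> E -b-> D -b-> B
First repeat at step 3: E was already visited.

So i = 1, j = 3, giving x = w[0:1] = a, y = w[1:3] = ba, z = w[3:9] = bababb.
Check: |xy| = 3 ≤ 6 and |y| = 2 ≥ 1. Reading y takes N from E back to E, so every xyⁱz is accepted.
Since N has 6 states, any run of length ≥ 6 visits 6+1 states, so by pigeonhole some state repeats within the first 6 steps — that repeat gives the pumpable loop.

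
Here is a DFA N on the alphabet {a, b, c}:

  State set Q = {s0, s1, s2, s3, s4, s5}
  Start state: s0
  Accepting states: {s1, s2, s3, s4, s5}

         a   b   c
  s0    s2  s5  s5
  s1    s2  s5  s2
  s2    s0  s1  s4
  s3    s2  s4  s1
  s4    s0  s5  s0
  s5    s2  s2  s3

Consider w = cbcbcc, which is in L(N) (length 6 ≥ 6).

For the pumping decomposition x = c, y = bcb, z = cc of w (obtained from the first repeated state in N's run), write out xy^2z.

xy^2z = c·bcb·bcb·cc = cbcbbcbcc.
Reading y = bcb takes N from s5 back to s5, so after x·y·y the machine is still in s5, and z then leads to the accepting state s1. Hence cbcbbcbcc ∈ L(N).

cbcbbcbcc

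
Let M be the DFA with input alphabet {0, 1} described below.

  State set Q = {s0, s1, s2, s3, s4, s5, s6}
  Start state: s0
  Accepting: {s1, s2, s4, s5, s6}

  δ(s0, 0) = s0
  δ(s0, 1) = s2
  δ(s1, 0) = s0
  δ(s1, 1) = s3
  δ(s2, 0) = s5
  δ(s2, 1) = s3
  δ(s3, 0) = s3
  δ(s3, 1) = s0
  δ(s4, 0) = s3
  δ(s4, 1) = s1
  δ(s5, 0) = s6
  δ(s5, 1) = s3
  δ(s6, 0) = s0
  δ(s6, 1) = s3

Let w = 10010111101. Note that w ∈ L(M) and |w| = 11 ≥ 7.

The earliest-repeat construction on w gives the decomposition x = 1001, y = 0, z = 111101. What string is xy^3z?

xy^3z = 1001·0·0·0·111101 = 1001000111101.
Reading y = 0 takes M from s3 back to s3, so after x·y·y·y the machine is still in s3, and z then leads to the accepting state s2. Hence 1001000111101 ∈ L(M).

1001000111101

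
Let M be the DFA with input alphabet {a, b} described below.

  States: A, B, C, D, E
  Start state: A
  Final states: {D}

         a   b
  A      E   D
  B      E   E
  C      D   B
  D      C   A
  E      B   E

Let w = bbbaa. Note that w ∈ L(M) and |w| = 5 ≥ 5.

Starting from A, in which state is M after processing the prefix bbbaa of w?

Run of M on the first 5 characters of w = b b b a a:
  step 0: A  (start)
  step 1: D  (read b: A→D)
  step 2: A  (read b: D→A)
  step 3: D  (read b: A→D)
  step 4: C  (read a: D→C)
  step 5: D  (read a: C→D)

After reading 5 characters, M is in state D.
(This kind of state-tracing is the core of the pumping-lemma construction: with 5 states, pigeonhole forces a repeat within the first 5 steps.)

D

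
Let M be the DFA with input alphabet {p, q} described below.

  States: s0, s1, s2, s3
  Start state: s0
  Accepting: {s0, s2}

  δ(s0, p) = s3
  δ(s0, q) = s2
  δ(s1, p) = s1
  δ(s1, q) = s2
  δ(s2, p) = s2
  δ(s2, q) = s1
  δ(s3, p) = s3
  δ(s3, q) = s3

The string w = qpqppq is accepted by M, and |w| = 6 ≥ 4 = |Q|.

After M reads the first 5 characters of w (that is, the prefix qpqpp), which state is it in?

s1

State sequence: s0 -q-> s2 -p-> s2 -q-> s1 -p-> s1 -p-> s1

After reading 5 characters, M is in state s1.
(This kind of state-tracing is the core of the pumping-lemma construction: with 4 states, pigeonhole forces a repeat within the first 4 steps.)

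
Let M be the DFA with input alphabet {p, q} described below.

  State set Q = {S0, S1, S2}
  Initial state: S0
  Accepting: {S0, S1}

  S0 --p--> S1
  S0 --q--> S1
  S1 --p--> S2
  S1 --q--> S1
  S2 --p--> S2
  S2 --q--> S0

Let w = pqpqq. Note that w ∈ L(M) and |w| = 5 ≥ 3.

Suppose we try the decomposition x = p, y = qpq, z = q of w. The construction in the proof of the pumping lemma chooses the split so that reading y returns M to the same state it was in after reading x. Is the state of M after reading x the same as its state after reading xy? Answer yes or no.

no

Run of M on the first 4 characters of w = p q p q:
  step 0: S0  (start)
  step 1: S1  (read p: S0→S1)
  step 2: S1  (read q: S1→S1)
  step 3: S2  (read p: S1→S2)
  step 4: S0  (read q: S2→S0)

After x (step 1): S1. After xy (step 4): S0.
They differ (S1 ≠ S0), so y is not a cycle from the state after x; this split is not the one the pumping-lemma construction produces, and pumping y need not keep the string in L(M).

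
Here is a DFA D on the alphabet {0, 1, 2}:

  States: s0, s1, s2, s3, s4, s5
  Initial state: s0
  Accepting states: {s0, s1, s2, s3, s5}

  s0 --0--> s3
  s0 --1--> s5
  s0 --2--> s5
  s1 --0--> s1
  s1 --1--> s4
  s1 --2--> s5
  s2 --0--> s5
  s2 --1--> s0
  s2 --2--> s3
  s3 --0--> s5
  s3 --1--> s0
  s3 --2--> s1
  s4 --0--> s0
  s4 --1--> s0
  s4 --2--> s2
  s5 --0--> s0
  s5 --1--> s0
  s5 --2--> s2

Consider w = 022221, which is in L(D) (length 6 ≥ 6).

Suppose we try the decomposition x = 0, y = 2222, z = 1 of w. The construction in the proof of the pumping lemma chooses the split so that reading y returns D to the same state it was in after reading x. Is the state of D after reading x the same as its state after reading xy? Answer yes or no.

yes

Run of D on the first 5 characters of w = 0 2 2 2 2:
  step 0: s0  (start)
  step 1: s3  (read 0: s0→s3)
  step 2: s1  (read 2: s3→s1)
  step 3: s5  (read 2: s1→s5)
  step 4: s2  (read 2: s5→s2)
  step 5: s3  (read 2: s2→s3)

After x (step 1): s3. After xy (step 5): s3.
They match, so y = 2222 drives D around a cycle from s3 back to itself; pumping y any number of times keeps D in s3 before reading z, and xyⁱz ∈ L(D) for every i ≥ 0.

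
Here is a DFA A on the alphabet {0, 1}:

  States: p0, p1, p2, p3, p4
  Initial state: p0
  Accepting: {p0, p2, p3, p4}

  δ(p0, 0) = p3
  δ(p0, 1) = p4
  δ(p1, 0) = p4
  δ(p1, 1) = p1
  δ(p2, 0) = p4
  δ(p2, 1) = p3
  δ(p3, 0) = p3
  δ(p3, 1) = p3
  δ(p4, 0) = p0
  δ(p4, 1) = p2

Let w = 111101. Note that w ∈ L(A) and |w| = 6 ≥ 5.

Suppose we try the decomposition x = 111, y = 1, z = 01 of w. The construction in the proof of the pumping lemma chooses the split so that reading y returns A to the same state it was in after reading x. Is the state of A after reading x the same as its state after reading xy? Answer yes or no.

yes

Run of A on the first 4 characters of w = 1 1 1 1:
  step 0: p0  (start)
  step 1: p4  (read 1: p0→p4)
  step 2: p2  (read 1: p4→p2)
  step 3: p3  (read 1: p2→p3)
  step 4: p3  (read 1: p3→p3)

After x (step 3): p3. After xy (step 4): p3.
They match, so y = 1 drives A around a cycle from p3 back to itself; pumping y any number of times keeps A in p3 before reading z, and xyⁱz ∈ L(A) for every i ≥ 0.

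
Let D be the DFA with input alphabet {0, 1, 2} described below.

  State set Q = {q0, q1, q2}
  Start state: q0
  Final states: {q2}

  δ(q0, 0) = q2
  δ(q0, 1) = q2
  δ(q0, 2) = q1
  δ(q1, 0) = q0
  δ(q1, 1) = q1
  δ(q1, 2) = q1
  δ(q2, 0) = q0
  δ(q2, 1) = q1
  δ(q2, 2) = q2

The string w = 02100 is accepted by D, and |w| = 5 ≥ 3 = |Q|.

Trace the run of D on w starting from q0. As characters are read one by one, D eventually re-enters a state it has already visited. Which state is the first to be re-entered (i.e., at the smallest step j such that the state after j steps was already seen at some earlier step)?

Run of D on w = 0 2 1 0 0:
  step 0: q0  (start)
  step 1: q2  (read 0: q0→q2)
  step 2: q2  (read 2: q2→q2)   ← first repeat (q2 seen earlier)
  step 3: q1  (read 1: q2→q1)
  step 4: q0  (read 0: q1→q0)
  step 5: q2  (read 0: q0→q2)

The earliest repeat is at step j = 2: D is in q2, which it already visited at step i = 1.
With |Q| = 3, pigeonhole forces a state repeat no later than step 3; the substring read between the first and second visits to that state can be pumped.

q2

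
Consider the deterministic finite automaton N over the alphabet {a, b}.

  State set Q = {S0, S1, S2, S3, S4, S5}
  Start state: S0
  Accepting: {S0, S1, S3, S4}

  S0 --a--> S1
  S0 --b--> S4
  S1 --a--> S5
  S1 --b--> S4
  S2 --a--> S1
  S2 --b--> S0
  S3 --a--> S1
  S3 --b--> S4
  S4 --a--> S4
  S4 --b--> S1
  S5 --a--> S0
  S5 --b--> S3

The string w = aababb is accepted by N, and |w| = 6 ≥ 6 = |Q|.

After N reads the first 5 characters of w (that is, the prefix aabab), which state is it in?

S4

Run of N on the first 5 characters of w = a a b a b:
  step 0: S0  (start)
  step 1: S1  (read a: S0→S1)
  step 2: S5  (read a: S1→S5)
  step 3: S3  (read b: S5→S3)
  step 4: S1  (read a: S3→S1)
  step 5: S4  (read b: S1→S4)

After reading 5 characters, N is in state S4.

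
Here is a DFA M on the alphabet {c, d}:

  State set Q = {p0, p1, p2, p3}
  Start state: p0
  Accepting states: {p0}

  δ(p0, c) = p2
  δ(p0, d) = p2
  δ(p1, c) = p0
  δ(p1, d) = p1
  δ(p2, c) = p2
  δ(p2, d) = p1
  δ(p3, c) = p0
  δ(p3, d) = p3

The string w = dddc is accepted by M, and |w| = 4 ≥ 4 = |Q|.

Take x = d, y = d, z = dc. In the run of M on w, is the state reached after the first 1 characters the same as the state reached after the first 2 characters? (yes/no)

no

Run of M on the first 2 characters of w = d d:
  step 0: p0  (start)
  step 1: p2  (read d: p0→p2)
  step 2: p1  (read d: p2→p1)

After x (step 1): p2. After xy (step 2): p1.
They differ (p2 ≠ p1), so y is not a cycle from the state after x; this split is not the one the pumping-lemma construction produces, and pumping y need not keep the string in L(M).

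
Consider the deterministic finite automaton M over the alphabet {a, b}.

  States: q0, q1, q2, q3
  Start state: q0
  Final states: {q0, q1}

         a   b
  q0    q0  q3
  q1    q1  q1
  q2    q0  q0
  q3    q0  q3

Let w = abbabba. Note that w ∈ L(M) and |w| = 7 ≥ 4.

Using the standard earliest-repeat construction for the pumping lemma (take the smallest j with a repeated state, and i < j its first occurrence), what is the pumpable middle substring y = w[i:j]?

State sequence: q0 -a-> q0 -b-> q3 -b-> q3 -a-> q0 -b-> q3 -b-> q3 -a-> q0
First repeat at step 1: q0 was already visited.

So i = 0, j = 1, giving x = w[0:0] = ε, y = w[0:1] = a, z = w[1:7] = bbabba.
Check: |xy| = 1 ≤ 4 and |y| = 1 ≥ 1. Reading y takes M from q0 back to q0, so every xyⁱz is accepted.

a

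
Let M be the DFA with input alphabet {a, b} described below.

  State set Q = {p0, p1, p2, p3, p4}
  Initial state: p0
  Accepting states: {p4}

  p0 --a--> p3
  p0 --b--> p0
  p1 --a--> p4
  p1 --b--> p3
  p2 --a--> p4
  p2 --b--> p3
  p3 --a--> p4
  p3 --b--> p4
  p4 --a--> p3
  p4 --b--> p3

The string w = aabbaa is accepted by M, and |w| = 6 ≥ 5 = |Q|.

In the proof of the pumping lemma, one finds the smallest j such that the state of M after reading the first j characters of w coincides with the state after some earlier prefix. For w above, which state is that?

Run of M on w = a a b b a a:
  step 0: p0  (start)
  step 1: p3  (read a: p0→p3)
  step 2: p4  (read a: p3→p4)
  step 3: p3  (read b: p4→p3)   ← first repeat (p3 seen earlier)
  step 4: p4  (read b: p3→p4)
  step 5: p3  (read a: p4→p3)
  step 6: p4  (read a: p3→p4)

The earliest repeat is at step j = 3: M is in p3, which it already visited at step i = 1.
The DFA has 5 states, so the proof of the pumping lemma guarantees a repeated state among the first 5+1 visited; the segment between the two visits is the pumpable y.

p3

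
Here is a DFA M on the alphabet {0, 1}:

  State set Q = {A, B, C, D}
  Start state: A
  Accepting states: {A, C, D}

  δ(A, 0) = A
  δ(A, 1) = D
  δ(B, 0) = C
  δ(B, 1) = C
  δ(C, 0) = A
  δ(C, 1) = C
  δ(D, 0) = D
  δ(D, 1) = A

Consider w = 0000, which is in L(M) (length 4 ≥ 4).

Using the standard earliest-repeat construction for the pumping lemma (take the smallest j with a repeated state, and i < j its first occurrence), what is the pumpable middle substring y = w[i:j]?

0

State sequence: A -0-> A -0-> A -0-> A -0-> A
First repeat at step 1: A was already visited.

So i = 0, j = 1, giving x = w[0:0] = ε, y = w[0:1] = 0, z = w[1:4] = 000.
Check: |xy| = 1 ≤ 4 and |y| = 1 ≥ 1. Reading y takes M from A back to A, so every xyⁱz is accepted.
Pumping length from the standard proof: p = 4 (the number of states). The repeated state found above gives |xy| = j ≤ 4 and |y| = j − i ≥ 1.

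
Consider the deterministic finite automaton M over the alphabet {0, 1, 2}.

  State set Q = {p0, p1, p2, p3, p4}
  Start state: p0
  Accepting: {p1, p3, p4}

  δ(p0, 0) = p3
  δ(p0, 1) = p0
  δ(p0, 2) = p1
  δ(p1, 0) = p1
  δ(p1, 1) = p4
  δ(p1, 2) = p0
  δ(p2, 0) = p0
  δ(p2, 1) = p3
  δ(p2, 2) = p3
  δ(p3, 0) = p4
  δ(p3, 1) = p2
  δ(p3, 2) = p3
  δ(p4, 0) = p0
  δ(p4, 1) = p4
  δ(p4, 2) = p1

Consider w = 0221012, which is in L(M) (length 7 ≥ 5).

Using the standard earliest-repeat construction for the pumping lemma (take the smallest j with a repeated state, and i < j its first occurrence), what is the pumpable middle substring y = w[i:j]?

State sequence: p0 -0-> p3 -2-> p3 -2-> p3 -1-> p2 -0-> p0 -1-> p0 -2-> p1
First repeat at step 2: p3 was already visited.

So i = 1, j = 2, giving x = w[0:1] = 0, y = w[1:2] = 2, z = w[2:7] = 21012.
Check: |xy| = 2 ≤ 5 and |y| = 1 ≥ 1. Reading y takes M from p3 back to p3, so every xyⁱz is accepted.

2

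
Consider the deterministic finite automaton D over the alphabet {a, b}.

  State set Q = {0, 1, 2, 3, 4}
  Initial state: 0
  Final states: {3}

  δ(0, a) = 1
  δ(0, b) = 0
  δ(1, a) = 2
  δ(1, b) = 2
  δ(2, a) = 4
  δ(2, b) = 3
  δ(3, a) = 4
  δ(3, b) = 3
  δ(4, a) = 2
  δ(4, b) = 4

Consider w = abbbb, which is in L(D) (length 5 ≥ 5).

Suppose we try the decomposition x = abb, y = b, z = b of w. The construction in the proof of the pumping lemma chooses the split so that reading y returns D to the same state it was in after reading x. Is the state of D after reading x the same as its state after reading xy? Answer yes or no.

State sequence: 0 -a-> 1 -b-> 2 -b-> 3 -b-> 3

After x (step 3): 3. After xy (step 4): 3.
They match, so y = b drives D around a cycle from 3 back to itself; pumping y any number of times keeps D in 3 before reading z, and xyⁱz ∈ L(D) for every i ≥ 0.

yes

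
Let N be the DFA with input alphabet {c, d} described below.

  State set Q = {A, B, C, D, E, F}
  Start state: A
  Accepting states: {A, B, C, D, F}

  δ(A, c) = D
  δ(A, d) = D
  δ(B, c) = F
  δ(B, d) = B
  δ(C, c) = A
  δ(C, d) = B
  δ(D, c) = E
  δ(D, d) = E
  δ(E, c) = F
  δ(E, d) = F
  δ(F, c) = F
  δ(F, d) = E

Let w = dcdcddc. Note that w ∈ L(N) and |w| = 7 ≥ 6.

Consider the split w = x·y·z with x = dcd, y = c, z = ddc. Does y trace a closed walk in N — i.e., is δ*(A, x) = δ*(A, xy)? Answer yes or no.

Run of N on the first 4 characters of w = d c d c:
  step 0: A  (start)
  step 1: D  (read d: A→D)
  step 2: E  (read c: D→E)
  step 3: F  (read d: E→F)
  step 4: F  (read c: F→F)

After x (step 3): F. After xy (step 4): F.
They match, so y = c drives N around a cycle from F back to itself; pumping y any number of times keeps N in F before reading z, and xyⁱz ∈ L(N) for every i ≥ 0.

yes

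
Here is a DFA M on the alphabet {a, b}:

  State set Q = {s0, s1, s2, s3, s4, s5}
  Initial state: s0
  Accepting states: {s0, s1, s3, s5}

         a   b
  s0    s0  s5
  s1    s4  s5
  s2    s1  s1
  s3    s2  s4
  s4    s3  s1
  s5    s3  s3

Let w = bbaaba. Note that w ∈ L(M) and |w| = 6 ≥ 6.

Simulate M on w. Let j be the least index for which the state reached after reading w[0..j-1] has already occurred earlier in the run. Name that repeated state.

s5

State sequence: s0 -b-> s5 -b-> s3 -a-> s2 -a-> s1 -b-> s5 -a-> s3
First repeat at step 5: s5 was already visited.

The earliest repeat is at step j = 5: M is in s5, which it already visited at step i = 1.
The DFA has 6 states, so the proof of the pumping lemma guarantees a repeated state among the first 6+1 visited; the segment between the two visits is the pumpable y.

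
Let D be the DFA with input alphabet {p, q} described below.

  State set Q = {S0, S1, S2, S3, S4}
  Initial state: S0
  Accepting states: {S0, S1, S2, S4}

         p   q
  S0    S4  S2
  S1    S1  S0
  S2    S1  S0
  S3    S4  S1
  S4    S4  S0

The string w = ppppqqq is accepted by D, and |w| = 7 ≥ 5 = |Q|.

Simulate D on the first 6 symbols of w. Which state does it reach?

Run of D on the first 6 characters of w = p p p p q q:
  step 0: S0  (start)
  step 1: S4  (read p: S0→S4)
  step 2: S4  (read p: S4→S4)
  step 3: S4  (read p: S4→S4)
  step 4: S4  (read p: S4→S4)
  step 5: S0  (read q: S4→S0)
  step 6: S2  (read q: S0→S2)

After reading 6 characters, D is in state S2.

S2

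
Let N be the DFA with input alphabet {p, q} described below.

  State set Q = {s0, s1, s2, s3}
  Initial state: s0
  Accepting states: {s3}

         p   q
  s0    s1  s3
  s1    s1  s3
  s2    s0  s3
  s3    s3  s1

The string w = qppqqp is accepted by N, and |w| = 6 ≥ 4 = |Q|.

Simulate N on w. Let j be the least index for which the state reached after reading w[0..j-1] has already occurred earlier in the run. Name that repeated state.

State sequence: s0 -q-> s3 -p-> s3 -p-> s3 -q-> s1 -q-> s3 -p-> s3
First repeat at step 2: s3 was already visited.

The earliest repeat is at step j = 2: N is in s3, which it already visited at step i = 1.
With |Q| = 4, pigeonhole forces a state repeat no later than step 4; the substring read between the first and second visits to that state can be pumped.

s3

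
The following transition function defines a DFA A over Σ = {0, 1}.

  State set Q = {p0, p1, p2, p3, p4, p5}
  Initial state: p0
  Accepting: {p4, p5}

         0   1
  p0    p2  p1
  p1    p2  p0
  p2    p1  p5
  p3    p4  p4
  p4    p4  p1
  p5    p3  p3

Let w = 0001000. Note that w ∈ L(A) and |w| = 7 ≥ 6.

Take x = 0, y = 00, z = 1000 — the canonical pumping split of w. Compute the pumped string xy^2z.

000001000

xy^2z = 0·00·00·1000 = 000001000.
Reading y = 00 takes A from p2 back to p2, so after x·y·y the machine is still in p2, and z then leads to the accepting state p4. Hence 000001000 ∈ L(A).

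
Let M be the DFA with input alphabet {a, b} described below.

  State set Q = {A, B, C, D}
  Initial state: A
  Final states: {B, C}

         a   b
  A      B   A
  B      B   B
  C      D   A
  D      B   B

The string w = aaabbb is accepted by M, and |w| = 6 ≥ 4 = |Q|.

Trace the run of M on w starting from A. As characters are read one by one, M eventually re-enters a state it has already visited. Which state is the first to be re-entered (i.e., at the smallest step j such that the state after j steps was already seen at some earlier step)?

Run of M on w = a a a b b b:
  step 0: A  (start)
  step 1: B  (read a: A→B)
  step 2: B  (read a: B→B)   ← first repeat (B seen earlier)
  step 3: B  (read a: B→B)
  step 4: B  (read b: B→B)
  step 5: B  (read b: B→B)
  step 6: B  (read b: B→B)

The earliest repeat is at step j = 2: M is in B, which it already visited at step i = 1.

B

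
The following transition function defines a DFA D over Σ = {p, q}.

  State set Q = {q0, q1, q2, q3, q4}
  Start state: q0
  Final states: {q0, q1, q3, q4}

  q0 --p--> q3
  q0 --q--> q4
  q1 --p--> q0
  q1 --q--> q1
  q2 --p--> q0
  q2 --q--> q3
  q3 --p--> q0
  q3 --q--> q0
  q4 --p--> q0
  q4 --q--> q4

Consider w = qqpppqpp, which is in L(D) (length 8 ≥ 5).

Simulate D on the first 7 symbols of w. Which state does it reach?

State sequence: q0 -q-> q4 -q-> q4 -p-> q0 -p-> q3 -p-> q0 -q-> q4 -p-> q0

After reading 7 characters, D is in state q0.

q0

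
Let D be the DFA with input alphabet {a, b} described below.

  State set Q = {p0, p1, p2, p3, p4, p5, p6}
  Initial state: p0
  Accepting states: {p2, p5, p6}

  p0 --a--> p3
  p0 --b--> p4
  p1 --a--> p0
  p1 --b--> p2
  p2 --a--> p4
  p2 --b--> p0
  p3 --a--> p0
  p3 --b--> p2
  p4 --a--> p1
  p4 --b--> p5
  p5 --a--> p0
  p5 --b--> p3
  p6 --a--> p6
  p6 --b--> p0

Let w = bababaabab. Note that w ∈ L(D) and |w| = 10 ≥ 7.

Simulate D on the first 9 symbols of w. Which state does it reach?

State sequence: p0 -b-> p4 -a-> p1 -b-> p2 -a-> p4 -b-> p5 -a-> p0 -a-> p3 -b-> p2 -a-> p4

After reading 9 characters, D is in state p4.

p4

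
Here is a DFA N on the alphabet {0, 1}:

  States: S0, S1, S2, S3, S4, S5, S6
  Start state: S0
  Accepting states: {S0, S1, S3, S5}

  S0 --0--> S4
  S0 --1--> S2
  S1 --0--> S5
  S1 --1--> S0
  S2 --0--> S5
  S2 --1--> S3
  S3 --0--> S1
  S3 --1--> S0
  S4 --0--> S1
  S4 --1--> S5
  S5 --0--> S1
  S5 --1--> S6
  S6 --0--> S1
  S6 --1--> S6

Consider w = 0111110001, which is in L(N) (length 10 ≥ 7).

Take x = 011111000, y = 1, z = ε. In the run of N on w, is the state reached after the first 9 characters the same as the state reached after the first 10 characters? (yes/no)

Run of N on the first 10 characters of w = 0 1 1 1 1 1 0 0 0 1:
  step 0: S0  (start)
  step 1: S4  (read 0: S0→S4)
  step 2: S5  (read 1: S4→S5)
  step 3: S6  (read 1: S5→S6)
  step 4: S6  (read 1: S6→S6)
  step 5: S6  (read 1: S6→S6)
  step 6: S6  (read 1: S6→S6)
  step 7: S1  (read 0: S6→S1)
  step 8: S5  (read 0: S1→S5)
  step 9: S1  (read 0: S5→S1)
  step 10: S0  (read 1: S1→S0)

After x (step 9): S1. After xy (step 10): S0.
They differ (S1 ≠ S0), so y is not a cycle from the state after x; this split is not the one the pumping-lemma construction produces, and pumping y need not keep the string in L(N).

no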